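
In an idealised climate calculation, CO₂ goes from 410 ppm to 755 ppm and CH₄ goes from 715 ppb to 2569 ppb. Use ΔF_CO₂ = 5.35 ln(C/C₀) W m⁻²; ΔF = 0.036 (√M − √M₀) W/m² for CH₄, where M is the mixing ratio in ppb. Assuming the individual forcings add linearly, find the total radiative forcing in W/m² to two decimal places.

ΔF = 4.13 W/m²

CO₂: 5.35 × ln(755/410) = 5.35 × ln(1.84146) = 5.35 × 0.61056 = 3.2665 W/m².
CH₄: 0.036 × (√2569 − √715) = 0.036 × (50.6853 − 26.7395) = 0.036 × 23.9458 = 0.8620 W/m².
Total ΔF = 3.2665 + 0.8620 = 4.1285 W/m².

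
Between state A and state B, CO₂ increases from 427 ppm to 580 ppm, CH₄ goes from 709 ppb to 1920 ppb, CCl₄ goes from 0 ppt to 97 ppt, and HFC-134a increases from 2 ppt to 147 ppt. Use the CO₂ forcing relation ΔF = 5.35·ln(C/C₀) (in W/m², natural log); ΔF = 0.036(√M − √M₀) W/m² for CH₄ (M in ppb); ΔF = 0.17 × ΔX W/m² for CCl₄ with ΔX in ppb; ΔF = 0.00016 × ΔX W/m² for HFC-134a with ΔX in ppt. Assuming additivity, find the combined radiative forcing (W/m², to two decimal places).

CO₂: 5.35 × ln(580/427) = 5.35 × ln(1.35831) = 5.35 × 0.30624 = 1.6384 W/m².
CH₄: 0.036 × (√1920 − √709) = 0.036 × (43.8178 − 26.6271) = 0.036 × 17.1907 = 0.6189 W/m².
CCl₄: Δ = 97 − 0 = 97 ppt = 0.097 ppb; ΔF = 0.17 × 0.097 = 0.0165 W/m².
HFC-134a: ΔF = 0.00016 × (147 − 2) = 0.00016 × 145 = 0.0232 W/m².
Total ΔF = 1.6384 + 0.6189 + 0.0165 + 0.0232 = 2.2970 W/m².

ΔF = 2.30 W/m²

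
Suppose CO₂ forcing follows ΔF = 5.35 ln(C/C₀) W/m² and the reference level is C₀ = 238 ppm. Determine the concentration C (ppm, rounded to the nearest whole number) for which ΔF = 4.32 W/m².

Set 5.35 ln(C/238) = 4.32, so ln(C/238) = 4.32/5.35 = 0.80748.
Then C/238 = e^0.80748 = 2.24225, giving C = 238 × 2.24225 = 533.66 ppm.

C ≈ 534 ppm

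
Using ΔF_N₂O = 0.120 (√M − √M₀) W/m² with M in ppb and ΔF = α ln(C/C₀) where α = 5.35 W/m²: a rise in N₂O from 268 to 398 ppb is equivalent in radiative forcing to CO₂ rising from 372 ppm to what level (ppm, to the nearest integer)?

C ≈ 403 ppm

N₂O forcing: 0.120 × (√398 − √268) = 0.120 × (19.9499 − 16.3707) = 0.120 × 3.5792 = 0.42950 W/m².
Set 5.35 ln(C/372) = 0.42950: ln(C/372) = 0.42950/5.35 = 0.08028, so C = 372 × e^0.08028 = 372 × 1.08359 = 403.10 ppm.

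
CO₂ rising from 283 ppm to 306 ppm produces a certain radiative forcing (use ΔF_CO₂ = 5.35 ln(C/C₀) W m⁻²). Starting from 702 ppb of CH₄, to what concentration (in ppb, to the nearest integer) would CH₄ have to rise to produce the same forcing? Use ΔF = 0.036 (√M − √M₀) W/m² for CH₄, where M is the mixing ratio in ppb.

M ≈ 1452 ppb

CO₂ forcing: 5.35 × ln(306/283) = 5.35 × 0.078138 = 0.41804 W/m².
Set 0.036(√M − √702) = 0.41804: √M = 0.41804/0.036 + √702 = 11.6122 + 26.4953 = 38.1075.
M = (38.1075)² = 1452.18 ppb.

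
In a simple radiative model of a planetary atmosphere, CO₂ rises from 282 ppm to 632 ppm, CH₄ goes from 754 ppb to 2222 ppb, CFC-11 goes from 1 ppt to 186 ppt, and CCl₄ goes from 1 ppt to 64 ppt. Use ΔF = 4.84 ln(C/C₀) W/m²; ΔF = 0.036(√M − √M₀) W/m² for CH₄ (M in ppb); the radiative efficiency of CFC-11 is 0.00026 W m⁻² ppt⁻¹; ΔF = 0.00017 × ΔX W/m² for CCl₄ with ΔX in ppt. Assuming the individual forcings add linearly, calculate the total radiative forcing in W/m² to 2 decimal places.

ΔF = 4.67 W/m²

CO₂: 4.84 × ln(632/282) = 4.84 × ln(2.24113) = 4.84 × 0.80698 = 3.9058 W/m².
CH₄: 0.036 × (√2222 − √754) = 0.036 × (47.1381 − 27.4591) = 0.036 × 19.6790 = 0.7084 W/m².
CFC-11: ΔF = 0.00026 × (186 − 1) = 0.00026 × 185 = 0.0481 W/m².
CCl₄: ΔF = 0.00017 × (64 − 1) = 0.00017 × 63 = 0.0107 W/m².
Total ΔF = 3.9058 + 0.7084 + 0.0481 + 0.0107 = 4.6730 W/m².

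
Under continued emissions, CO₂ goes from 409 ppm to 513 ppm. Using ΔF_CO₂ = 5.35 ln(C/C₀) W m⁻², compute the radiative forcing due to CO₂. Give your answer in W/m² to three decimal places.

ΔF = 1.212 W/m²

CO₂ absorption bands are partially saturated, so forcing scales with the logarithm of the concentration ratio.
CO₂: 5.35 × ln(513/409) = 5.35 × ln(1.25428) = 5.35 × 0.22656 = 1.2121 W/m².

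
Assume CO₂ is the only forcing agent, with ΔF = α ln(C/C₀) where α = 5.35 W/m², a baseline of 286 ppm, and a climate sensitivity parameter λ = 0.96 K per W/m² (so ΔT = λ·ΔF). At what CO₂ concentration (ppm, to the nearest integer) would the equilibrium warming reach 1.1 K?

Required forcing: ΔF = ΔT/λ = 1.1/0.96 = 1.1458 W/m².
Then ln(C/286) = ΔF/5.35 = 1.1458/5.35 = 0.21417.
So C = 286 × e^0.21417 = 286 × 1.23883 = 354.31 ppm.

C ≈ 354 ppm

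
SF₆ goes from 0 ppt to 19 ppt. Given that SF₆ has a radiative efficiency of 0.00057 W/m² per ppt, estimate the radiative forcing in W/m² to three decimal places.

SF₆: ΔF = 0.00057 × (19 − 0) = 0.00057 × 19 = 0.0108 W/m².

ΔF = 0.011 W/m²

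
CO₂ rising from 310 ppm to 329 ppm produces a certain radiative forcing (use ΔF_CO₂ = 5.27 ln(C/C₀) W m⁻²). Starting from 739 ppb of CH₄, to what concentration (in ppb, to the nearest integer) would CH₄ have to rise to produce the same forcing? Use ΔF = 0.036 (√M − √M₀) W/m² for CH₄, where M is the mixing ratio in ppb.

M ≈ 1288 ppb

CO₂ forcing: 5.27 × ln(329/310) = 5.27 × 0.059485 = 0.31349 W/m².
Set 0.036(√M − √739) = 0.31349: √M = 0.31349/0.036 + √739 = 8.7081 + 27.1846 = 35.8927.
M = (35.8927)² = 1288.29 ppb.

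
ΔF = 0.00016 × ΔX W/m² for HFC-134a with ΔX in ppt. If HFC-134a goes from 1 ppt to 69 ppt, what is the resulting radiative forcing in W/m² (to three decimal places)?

ΔF = 0.011 W/m²

HFC-134a: ΔF = 0.00016 × (69 − 1) = 0.00016 × 68 = 0.0109 W/m².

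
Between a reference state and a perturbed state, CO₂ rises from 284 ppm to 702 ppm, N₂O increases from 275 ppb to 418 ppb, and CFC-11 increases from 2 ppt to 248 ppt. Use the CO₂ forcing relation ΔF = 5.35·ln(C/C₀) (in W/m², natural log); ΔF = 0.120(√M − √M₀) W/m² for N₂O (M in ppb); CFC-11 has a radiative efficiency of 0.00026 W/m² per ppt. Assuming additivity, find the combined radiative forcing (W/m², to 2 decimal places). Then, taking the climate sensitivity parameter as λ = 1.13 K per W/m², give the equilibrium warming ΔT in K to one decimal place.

ΔF = 5.37 W/m²; ΔT = 6.1 K

CO₂: 5.35 × ln(702/284) = 5.35 × ln(2.47183) = 5.35 × 0.90496 = 4.8415 W/m².
N₂O: 0.120 × (√418 − √275) = 0.120 × (20.4450 − 16.5831) = 0.120 × 3.8619 = 0.4634 W/m².
CFC-11: ΔF = 0.00026 × (248 − 2) = 0.00026 × 246 = 0.0640 W/m².
Total ΔF = 4.8415 + 0.4634 + 0.0640 = 5.3689 W/m².
ΔT = λ ΔF = 1.13 × 5.37 = 6.0681 K.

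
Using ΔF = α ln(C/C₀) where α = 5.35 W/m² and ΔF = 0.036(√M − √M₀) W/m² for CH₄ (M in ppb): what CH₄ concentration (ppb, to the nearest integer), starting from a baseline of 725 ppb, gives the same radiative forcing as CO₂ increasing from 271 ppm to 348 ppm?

M ≈ 4108 ppb

CO₂ forcing: 5.35 × ln(348/271) = 5.35 × 0.250084 = 1.33795 W/m².
Set 0.036(√M − √725) = 1.33795: √M = 1.33795/0.036 + √725 = 37.1653 + 26.9258 = 64.0911.
M = (64.0911)² = 4107.67 ppb.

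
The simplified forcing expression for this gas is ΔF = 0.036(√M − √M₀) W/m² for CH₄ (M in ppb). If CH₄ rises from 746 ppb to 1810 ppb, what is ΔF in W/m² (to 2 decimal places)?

ΔF = 0.55 W/m²

CH₄: 0.036 × (√1810 − √746) = 0.036 × (42.5441 − 27.3130) = 0.036 × 15.2311 = 0.5483 W/m².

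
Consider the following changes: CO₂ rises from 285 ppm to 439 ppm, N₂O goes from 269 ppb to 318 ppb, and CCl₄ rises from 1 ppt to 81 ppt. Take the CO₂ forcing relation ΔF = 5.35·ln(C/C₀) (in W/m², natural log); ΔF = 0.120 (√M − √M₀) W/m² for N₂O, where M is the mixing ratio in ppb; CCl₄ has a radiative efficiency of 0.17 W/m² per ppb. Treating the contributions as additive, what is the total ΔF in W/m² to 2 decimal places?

CO₂: 5.35 × ln(439/285) = 5.35 × ln(1.54035) = 5.35 × 0.43201 = 2.3113 W/m².
N₂O: 0.120 × (√318 − √269) = 0.120 × (17.8326 − 16.4012) = 0.120 × 1.4314 = 0.1718 W/m².
CCl₄: Δ = 81 − 1 = 80 ppt = 0.080 ppb; ΔF = 0.17 × 0.080 = 0.0136 W/m².
Total ΔF = 2.3113 + 0.1718 + 0.0136 = 2.4967 W/m².

ΔF = 2.50 W/m²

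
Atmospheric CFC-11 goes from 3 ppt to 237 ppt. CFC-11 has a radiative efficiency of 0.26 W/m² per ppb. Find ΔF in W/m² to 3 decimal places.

CFC-11: Δ = 237 − 3 = 234 ppt = 0.234 ppb; ΔF = 0.26 × 0.234 = 0.0608 W/m².

ΔF = 0.061 W/m²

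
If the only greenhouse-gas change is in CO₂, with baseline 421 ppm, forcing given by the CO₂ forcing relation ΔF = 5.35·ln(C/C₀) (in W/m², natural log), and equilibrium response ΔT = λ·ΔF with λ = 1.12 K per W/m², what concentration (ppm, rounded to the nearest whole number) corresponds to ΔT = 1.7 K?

C ≈ 559 ppm

Required forcing: ΔF = ΔT/λ = 1.7/1.12 = 1.5179 W/m².
Then ln(C/421) = ΔF/5.35 = 1.5179/5.35 = 0.28372.
So C = 421 × e^0.28372 = 421 × 1.32806 = 559.11 ppm.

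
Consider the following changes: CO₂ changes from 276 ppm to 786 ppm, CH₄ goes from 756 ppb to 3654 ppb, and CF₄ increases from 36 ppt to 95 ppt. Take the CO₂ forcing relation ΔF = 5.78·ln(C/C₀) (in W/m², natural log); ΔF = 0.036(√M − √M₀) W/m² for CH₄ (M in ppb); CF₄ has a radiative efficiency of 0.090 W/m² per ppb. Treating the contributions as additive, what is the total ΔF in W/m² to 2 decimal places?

CO₂: 5.78 × ln(786/276) = 5.78 × ln(2.84783) = 5.78 × 1.04656 = 6.0491 W/m².
CH₄: 0.036 × (√3654 − √756) = 0.036 × (60.4483 − 27.4955) = 0.036 × 32.9528 = 1.1863 W/m².
CF₄: Δ = 95 − 36 = 59 ppt = 0.059 ppb; ΔF = 0.090 × 0.059 = 0.0053 W/m².
Total ΔF = 6.0491 + 1.1863 + 0.0053 = 7.2407 W/m².

ΔF = 7.24 W/m²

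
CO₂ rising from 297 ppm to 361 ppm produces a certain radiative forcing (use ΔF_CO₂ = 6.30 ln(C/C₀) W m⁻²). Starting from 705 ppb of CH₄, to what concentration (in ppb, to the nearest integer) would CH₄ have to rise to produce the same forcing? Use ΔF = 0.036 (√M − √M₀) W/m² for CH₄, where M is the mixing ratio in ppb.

M ≈ 3685 ppb

CO₂ forcing: 6.30 × ln(361/297) = 6.30 × 0.195146 = 1.22942 W/m².
Set 0.036(√M − √705) = 1.22942: √M = 1.22942/0.036 + √705 = 34.1506 + 26.5518 = 60.7024.
M = (60.7024)² = 3684.78 ppb.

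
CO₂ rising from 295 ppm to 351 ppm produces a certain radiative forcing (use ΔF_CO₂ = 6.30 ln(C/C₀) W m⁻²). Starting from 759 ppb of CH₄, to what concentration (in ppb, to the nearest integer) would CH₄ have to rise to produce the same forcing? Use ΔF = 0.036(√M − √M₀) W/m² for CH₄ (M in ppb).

CO₂ forcing: 6.30 × ln(351/295) = 6.30 × 0.173811 = 1.09501 W/m².
Set 0.036(√M − √759) = 1.09501: √M = 1.09501/0.036 + √759 = 30.4169 + 27.5500 = 57.9669.
M = (57.9669)² = 3360.16 ppb.

M ≈ 3360 ppb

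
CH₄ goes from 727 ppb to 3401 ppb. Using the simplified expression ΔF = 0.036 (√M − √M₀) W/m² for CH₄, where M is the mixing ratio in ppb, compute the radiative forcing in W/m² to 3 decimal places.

ΔF = 1.129 W/m²

CH₄: 0.036 × (√3401 − √727) = 0.036 × (58.3181 − 26.9629) = 0.036 × 31.3552 = 1.1288 W/m².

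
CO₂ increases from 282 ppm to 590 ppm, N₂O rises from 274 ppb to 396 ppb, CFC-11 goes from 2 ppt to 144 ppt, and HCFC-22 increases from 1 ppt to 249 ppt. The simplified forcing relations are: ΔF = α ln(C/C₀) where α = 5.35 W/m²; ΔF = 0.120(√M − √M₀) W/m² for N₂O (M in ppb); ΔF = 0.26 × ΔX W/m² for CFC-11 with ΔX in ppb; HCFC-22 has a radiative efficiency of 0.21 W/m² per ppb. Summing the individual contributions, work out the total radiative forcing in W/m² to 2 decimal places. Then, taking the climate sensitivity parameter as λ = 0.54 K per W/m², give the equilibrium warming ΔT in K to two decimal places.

ΔF = 4.44 W/m²; ΔT = 2.40 K

CO₂: 5.35 × ln(590/282) = 5.35 × ln(2.09220) = 5.35 × 0.73822 = 3.9495 W/m².
N₂O: 0.120 × (√396 − √274) = 0.120 × (19.8997 − 16.5529) = 0.120 × 3.3468 = 0.4016 W/m².
CFC-11: Δ = 144 − 2 = 142 ppt = 0.142 ppb; ΔF = 0.26 × 0.142 = 0.0369 W/m².
HCFC-22: Δ = 249 − 1 = 248 ppt = 0.248 ppb; ΔF = 0.21 × 0.248 = 0.0521 W/m².
Total ΔF = 3.9495 + 0.4016 + 0.0369 + 0.0521 = 4.4401 W/m².
ΔT = λ ΔF = 0.54 × 4.44 = 2.3976 K.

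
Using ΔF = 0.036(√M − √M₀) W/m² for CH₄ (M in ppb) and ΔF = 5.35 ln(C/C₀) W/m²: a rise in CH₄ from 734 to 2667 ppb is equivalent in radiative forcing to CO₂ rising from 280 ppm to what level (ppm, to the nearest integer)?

C ≈ 330 ppm

CH₄ forcing: 0.036 × (√2667 − √734) = 0.036 × (51.6430 − 27.0924) = 0.036 × 24.5506 = 0.88382 W/m².
Set 5.35 ln(C/280) = 0.88382: ln(C/280) = 0.88382/5.35 = 0.16520, so C = 280 × e^0.16520 = 280 × 1.17963 = 330.30 ppm.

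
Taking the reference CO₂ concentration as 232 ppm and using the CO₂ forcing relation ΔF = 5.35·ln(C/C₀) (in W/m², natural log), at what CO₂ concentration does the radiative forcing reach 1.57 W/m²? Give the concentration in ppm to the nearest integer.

Set 5.35 ln(C/232) = 1.57, so ln(C/232) = 1.57/5.35 = 0.29346.
Then C/232 = e^0.29346 = 1.34106, giving C = 232 × 1.34106 = 311.13 ppm.

C ≈ 311 ppm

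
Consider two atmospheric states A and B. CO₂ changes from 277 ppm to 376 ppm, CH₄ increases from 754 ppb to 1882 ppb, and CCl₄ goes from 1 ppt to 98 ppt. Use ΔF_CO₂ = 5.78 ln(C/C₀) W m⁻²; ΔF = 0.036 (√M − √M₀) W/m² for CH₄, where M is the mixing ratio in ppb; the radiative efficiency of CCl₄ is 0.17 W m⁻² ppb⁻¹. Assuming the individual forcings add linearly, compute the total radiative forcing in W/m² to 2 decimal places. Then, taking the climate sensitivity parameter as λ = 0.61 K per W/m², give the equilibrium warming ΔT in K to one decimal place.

CO₂: 5.78 × ln(376/277) = 5.78 × ln(1.35740) = 5.78 × 0.30557 = 1.7662 W/m².
CH₄: 0.036 × (√1882 − √754) = 0.036 × (43.3820 − 27.4591) = 0.036 × 15.9229 = 0.5732 W/m².
CCl₄: Δ = 98 − 1 = 97 ppt = 0.097 ppb; ΔF = 0.17 × 0.097 = 0.0165 W/m².
Total ΔF = 1.7662 + 0.5732 + 0.0165 = 2.3559 W/m².
ΔT = λ ΔF = 0.61 × 2.36 = 1.4396 K.

ΔF = 2.36 W/m²; ΔT = 1.4 K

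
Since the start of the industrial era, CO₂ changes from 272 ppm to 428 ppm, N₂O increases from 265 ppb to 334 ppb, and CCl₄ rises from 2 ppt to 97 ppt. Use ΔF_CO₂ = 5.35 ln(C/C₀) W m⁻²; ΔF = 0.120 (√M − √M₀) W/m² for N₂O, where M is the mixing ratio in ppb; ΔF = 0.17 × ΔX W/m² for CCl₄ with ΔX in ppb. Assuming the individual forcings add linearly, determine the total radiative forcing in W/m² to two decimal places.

ΔF = 2.68 W/m²

CO₂: 5.35 × ln(428/272) = 5.35 × ln(1.57353) = 5.35 × 0.45332 = 2.4253 W/m².
N₂O: 0.120 × (√334 − √265) = 0.120 × (18.2757 − 16.2788) = 0.120 × 1.9969 = 0.2396 W/m².
CCl₄: Δ = 97 − 2 = 95 ppt = 0.095 ppb; ΔF = 0.17 × 0.095 = 0.0162 W/m².
Total ΔF = 2.4253 + 0.2396 + 0.0162 = 2.6811 W/m².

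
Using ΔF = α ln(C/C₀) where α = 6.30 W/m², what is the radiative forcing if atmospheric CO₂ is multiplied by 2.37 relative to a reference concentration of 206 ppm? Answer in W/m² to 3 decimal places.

ΔF = 5.436 W/m²

Because the forcing depends only on the ratio C/C₀, the initial concentration does not enter.
ΔF = 6.30 × ln(2.37) = 6.30 × 0.86289 = 5.4362 W/m².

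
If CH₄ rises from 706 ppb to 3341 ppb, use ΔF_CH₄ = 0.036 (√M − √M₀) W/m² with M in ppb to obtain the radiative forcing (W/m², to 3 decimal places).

CH₄: 0.036 × (√3341 − √706) = 0.036 × (57.8014 − 26.5707) = 0.036 × 31.2307 = 1.1243 W/m².

ΔF = 1.124 W/m²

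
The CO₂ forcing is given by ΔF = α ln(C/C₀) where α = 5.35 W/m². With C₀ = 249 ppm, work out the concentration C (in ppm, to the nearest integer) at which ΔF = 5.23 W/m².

Set 5.35 ln(C/249) = 5.23, so ln(C/249) = 5.23/5.35 = 0.97757.
Then C/249 = e^0.97757 = 2.65799, giving C = 249 × 2.65799 = 661.84 ppm.

C ≈ 662 ppm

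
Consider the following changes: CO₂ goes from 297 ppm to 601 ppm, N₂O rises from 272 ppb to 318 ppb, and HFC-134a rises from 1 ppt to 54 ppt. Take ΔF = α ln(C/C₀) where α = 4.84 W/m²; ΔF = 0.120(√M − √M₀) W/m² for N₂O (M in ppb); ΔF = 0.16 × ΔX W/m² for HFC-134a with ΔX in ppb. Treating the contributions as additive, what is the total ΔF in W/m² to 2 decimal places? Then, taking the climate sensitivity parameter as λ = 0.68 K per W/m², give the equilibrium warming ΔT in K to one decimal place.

ΔF = 3.58 W/m²; ΔT = 2.4 K

CO₂: 4.84 × ln(601/297) = 4.84 × ln(2.02357) = 4.84 × 0.70486 = 3.4115 W/m².
N₂O: 0.120 × (√318 − √272) = 0.120 × (17.8326 − 16.4924) = 0.120 × 1.3402 = 0.1608 W/m².
HFC-134a: Δ = 54 − 1 = 53 ppt = 0.053 ppb; ΔF = 0.16 × 0.053 = 0.0085 W/m².
Total ΔF = 3.4115 + 0.1608 + 0.0085 = 3.5808 W/m².
ΔT = λ ΔF = 0.68 × 3.58 = 2.4344 K.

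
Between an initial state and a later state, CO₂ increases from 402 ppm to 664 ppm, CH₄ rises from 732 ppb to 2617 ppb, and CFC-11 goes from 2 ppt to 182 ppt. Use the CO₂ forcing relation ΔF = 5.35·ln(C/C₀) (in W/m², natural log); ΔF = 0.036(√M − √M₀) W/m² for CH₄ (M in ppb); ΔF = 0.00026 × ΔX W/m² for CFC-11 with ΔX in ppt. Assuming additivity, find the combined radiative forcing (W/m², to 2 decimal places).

ΔF = 3.60 W/m²

CO₂: 5.35 × ln(664/402) = 5.35 × ln(1.65174) = 5.35 × 0.50183 = 2.6848 W/m².
CH₄: 0.036 × (√2617 − √732) = 0.036 × (51.1566 − 27.0555) = 0.036 × 24.1011 = 0.8676 W/m².
CFC-11: ΔF = 0.00026 × (182 − 2) = 0.00026 × 180 = 0.0468 W/m².
Total ΔF = 2.6848 + 0.8676 + 0.0468 = 3.5992 W/m².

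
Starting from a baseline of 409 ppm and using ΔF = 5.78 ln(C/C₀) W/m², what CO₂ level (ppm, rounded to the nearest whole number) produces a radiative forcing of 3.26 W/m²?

Set 5.78 ln(C/409) = 3.26, so ln(C/409) = 3.26/5.78 = 0.56401.
Then C/409 = e^0.56401 = 1.75771, giving C = 409 × 1.75771 = 718.90 ppm.

C ≈ 719 ppm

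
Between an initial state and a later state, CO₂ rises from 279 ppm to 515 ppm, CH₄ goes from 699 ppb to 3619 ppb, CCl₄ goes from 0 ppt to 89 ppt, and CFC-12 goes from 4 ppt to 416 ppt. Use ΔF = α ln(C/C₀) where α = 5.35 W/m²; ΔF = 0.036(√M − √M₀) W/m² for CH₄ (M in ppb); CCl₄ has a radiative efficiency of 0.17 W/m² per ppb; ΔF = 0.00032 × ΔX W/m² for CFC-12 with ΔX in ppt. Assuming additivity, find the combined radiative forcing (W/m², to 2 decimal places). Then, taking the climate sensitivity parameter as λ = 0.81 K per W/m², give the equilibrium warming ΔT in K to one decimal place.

CO₂: 5.35 × ln(515/279) = 5.35 × ln(1.84588) = 5.35 × 0.61296 = 3.2793 W/m².
CH₄: 0.036 × (√3619 − √699) = 0.036 × (60.1581 − 26.4386) = 0.036 × 33.7195 = 1.2139 W/m².
CCl₄: Δ = 89 − 0 = 89 ppt = 0.089 ppb; ΔF = 0.17 × 0.089 = 0.0151 W/m².
CFC-12: ΔF = 0.00032 × (416 − 4) = 0.00032 × 412 = 0.1318 W/m².
Total ΔF = 3.2793 + 1.2139 + 0.0151 + 0.1318 = 4.6401 W/m².
ΔT = λ ΔF = 0.81 × 4.64 = 3.7584 K.

ΔF = 4.64 W/m²; ΔT = 3.8 K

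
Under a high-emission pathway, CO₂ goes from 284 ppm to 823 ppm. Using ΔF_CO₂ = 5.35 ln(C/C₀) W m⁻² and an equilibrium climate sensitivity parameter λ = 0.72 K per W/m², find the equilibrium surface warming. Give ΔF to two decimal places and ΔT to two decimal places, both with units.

CO₂: 5.35 × ln(823/284) = 5.35 × ln(2.89789) = 5.35 × 1.06398 = 5.6923 W/m².
ΔT = λ ΔF = 0.72 × 5.69 = 4.0968 K.

ΔF = 5.69 W/m²; ΔT = 4.10 K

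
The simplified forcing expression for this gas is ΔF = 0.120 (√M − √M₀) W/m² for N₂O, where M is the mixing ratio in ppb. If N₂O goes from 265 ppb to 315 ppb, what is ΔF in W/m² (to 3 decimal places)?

ΔF = 0.176 W/m²

N₂O: 0.120 × (√315 − √265) = 0.120 × (17.7482 − 16.2788) = 0.120 × 1.4694 = 0.1763 W/m².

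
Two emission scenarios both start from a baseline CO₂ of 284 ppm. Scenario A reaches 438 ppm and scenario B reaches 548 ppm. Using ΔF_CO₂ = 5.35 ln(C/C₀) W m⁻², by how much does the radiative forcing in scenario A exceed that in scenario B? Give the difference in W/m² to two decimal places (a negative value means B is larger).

ΔF_A − ΔF_B = -1.20 W/m²

ΔF_A = 5.35 ln(438/284) = 5.35 × 0.43324 = 2.3178 W/m².
ΔF_B = 5.35 ln(548/284) = 5.35 × 0.65730 = 3.5166 W/m².
Difference: 2.3178 − 3.5166 = -1.1988 W/m².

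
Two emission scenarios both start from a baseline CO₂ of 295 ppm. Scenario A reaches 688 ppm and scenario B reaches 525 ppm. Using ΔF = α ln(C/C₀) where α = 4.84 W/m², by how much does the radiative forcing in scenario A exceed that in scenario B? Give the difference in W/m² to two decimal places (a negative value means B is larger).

ΔF_A = 4.84 ln(688/295) = 4.84 × 0.84681 = 4.0986 W/m².
ΔF_B = 4.84 ln(525/295) = 4.84 × 0.57642 = 2.7899 W/m².
Difference: 4.0986 − 2.7899 = 1.3087 W/m².
(Equivalently, ΔF_A − ΔF_B = 4.84 ln(688/525) = 4.84 × 0.27039 = 1.3087 W/m².)

ΔF_A − ΔF_B = 1.31 W/m²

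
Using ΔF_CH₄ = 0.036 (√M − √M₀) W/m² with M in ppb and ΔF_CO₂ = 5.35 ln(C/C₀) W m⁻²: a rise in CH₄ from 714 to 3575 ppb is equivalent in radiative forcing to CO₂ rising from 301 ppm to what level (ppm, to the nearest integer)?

C ≈ 376 ppm

CH₄ forcing: 0.036 × (√3575 − √714) = 0.036 × (59.7913 − 26.7208) = 0.036 × 33.0705 = 1.19054 W/m².
Set 5.35 ln(C/301) = 1.19054: ln(C/301) = 1.19054/5.35 = 0.22253, so C = 301 × e^0.22253 = 301 × 1.24923 = 376.02 ppm.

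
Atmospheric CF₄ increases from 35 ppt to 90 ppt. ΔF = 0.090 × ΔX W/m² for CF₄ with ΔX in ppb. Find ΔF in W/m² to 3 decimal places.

CF₄: Δ = 90 − 35 = 55 ppt = 0.055 ppb; ΔF = 0.090 × 0.055 = 0.0050 W/m².

ΔF = 0.005 W/m²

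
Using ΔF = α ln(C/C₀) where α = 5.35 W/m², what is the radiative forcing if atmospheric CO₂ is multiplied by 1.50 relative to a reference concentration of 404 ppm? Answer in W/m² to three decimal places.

Because the forcing depends only on the ratio C/C₀, the initial concentration does not enter.
ΔF = 5.35 × ln(1.50) = 5.35 × 0.40547 = 2.1693 W/m².

ΔF = 2.169 W/m²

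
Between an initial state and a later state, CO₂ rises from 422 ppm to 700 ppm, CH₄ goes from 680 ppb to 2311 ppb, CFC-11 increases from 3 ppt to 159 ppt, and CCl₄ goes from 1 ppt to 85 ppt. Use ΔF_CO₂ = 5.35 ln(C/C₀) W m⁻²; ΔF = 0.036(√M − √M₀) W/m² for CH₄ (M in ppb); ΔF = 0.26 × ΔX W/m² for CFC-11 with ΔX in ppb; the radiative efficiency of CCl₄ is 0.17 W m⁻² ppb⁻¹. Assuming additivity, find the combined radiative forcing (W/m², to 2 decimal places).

CO₂: 5.35 × ln(700/422) = 5.35 × ln(1.65877) = 5.35 × 0.50608 = 2.7075 W/m².
CH₄: 0.036 × (√2311 − √680) = 0.036 × (48.0729 − 26.0768) = 0.036 × 21.9961 = 0.7919 W/m².
CFC-11: Δ = 159 − 3 = 156 ppt = 0.156 ppb; ΔF = 0.26 × 0.156 = 0.0406 W/m².
CCl₄: Δ = 85 − 1 = 84 ppt = 0.084 ppb; ΔF = 0.17 × 0.084 = 0.0143 W/m².
Total ΔF = 2.7075 + 0.7919 + 0.0406 + 0.0143 = 3.5543 W/m².

ΔF = 3.55 W/m²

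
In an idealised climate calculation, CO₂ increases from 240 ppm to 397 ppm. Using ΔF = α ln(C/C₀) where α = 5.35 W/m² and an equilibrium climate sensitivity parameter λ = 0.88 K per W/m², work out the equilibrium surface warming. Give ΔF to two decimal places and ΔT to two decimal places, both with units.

ΔF = 2.69 W/m²; ΔT = 2.37 K

CO₂: 5.35 × ln(397/240) = 5.35 × ln(1.65417) = 5.35 × 0.50330 = 2.6927 W/m².
ΔT = λ ΔF = 0.88 × 2.69 = 2.3672 K.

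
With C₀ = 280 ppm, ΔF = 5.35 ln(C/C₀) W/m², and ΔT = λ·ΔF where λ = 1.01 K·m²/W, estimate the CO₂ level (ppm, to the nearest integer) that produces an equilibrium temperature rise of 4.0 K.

Required forcing: ΔF = ΔT/λ = 4.0/1.01 = 3.9604 W/m².
Then ln(C/280) = ΔF/5.35 = 3.9604/5.35 = 0.74026.
So C = 280 × e^0.74026 = 280 × 2.09648 = 587.01 ppm.

C ≈ 587 ppm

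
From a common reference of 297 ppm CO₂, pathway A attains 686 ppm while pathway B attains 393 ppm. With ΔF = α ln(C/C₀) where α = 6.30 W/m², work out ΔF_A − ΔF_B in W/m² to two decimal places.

ΔF_A − ΔF_B = 3.51 W/m²

ΔF_A = 6.30 ln(686/297) = 6.30 × 0.83715 = 5.2740 W/m².
ΔF_B = 6.30 ln(393/297) = 6.30 × 0.28008 = 1.7645 W/m².
Difference: 5.2740 − 1.7645 = 3.5095 W/m².
(Equivalently, ΔF_A − ΔF_B = 6.30 ln(686/393) = 6.30 × 0.55707 = 3.5095 W/m².)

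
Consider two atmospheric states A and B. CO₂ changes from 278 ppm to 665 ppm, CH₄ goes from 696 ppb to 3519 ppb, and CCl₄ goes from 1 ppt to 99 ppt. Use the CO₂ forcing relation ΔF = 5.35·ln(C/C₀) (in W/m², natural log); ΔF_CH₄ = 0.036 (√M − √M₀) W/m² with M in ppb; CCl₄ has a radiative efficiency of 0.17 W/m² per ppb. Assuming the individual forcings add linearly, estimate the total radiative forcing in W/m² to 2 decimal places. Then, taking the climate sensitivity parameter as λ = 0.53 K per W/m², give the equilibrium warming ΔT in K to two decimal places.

ΔF = 5.87 W/m²; ΔT = 3.11 K

CO₂: 5.35 × ln(665/278) = 5.35 × ln(2.39209) = 5.35 × 0.87217 = 4.6661 W/m².
CH₄: 0.036 × (√3519 − √696) = 0.036 × (59.3212 − 26.3818) = 0.036 × 32.9394 = 1.1858 W/m².
CCl₄: Δ = 99 − 1 = 98 ppt = 0.098 ppb; ΔF = 0.17 × 0.098 = 0.0167 W/m².
Total ΔF = 4.6661 + 1.1858 + 0.0167 = 5.8686 W/m².
ΔT = λ ΔF = 0.53 × 5.87 = 3.1111 K.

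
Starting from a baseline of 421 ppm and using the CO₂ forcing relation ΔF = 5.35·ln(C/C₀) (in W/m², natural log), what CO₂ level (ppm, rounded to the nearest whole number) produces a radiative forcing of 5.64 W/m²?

Set 5.35 ln(C/421) = 5.64, so ln(C/421) = 5.64/5.35 = 1.05421.
Then C/421 = e^1.05421 = 2.86971, giving C = 421 × 2.86971 = 1208.15 ppm.

C ≈ 1208 ppm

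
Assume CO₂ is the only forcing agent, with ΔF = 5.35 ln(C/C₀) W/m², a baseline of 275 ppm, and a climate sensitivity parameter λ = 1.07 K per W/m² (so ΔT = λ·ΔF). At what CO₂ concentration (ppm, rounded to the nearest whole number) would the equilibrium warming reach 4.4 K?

C ≈ 593 ppm

Required forcing: ΔF = ΔT/λ = 4.4/1.07 = 4.1121 W/m².
Then ln(C/275) = ΔF/5.35 = 4.1121/5.35 = 0.76862.
So C = 275 × e^0.76862 = 275 × 2.15679 = 593.12 ppm.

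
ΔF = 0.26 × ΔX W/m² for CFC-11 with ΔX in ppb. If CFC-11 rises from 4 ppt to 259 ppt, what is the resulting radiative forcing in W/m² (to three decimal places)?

ΔF = 0.066 W/m²

CFC-11: Δ = 259 − 4 = 255 ppt = 0.255 ppb; ΔF = 0.26 × 0.255 = 0.0663 W/m².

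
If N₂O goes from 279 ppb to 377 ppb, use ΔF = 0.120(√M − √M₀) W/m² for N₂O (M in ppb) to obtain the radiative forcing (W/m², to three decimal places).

ΔF = 0.326 W/m²

N₂O: 0.120 × (√377 − √279) = 0.120 × (19.4165 − 16.7033) = 0.120 × 2.7132 = 0.3256 W/m².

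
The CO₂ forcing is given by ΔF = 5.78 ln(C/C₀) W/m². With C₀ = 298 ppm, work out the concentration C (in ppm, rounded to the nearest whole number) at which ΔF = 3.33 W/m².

Set 5.78 ln(C/298) = 3.33, so ln(C/298) = 3.33/5.78 = 0.57612.
Then C/298 = e^0.57612 = 1.77912, giving C = 298 × 1.77912 = 530.18 ppm.

C ≈ 530 ppm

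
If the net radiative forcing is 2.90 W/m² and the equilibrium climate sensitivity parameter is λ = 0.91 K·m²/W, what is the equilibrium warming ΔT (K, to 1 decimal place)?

ΔT = 2.6 K

ΔT = λ ΔF = 0.91 × 2.90 = 2.6390 K.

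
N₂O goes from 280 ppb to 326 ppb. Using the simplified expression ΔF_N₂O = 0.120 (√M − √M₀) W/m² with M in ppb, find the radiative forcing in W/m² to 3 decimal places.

ΔF = 0.159 W/m²

N₂O: 0.120 × (√326 − √280) = 0.120 × (18.0555 − 16.7332) = 0.120 × 1.3223 = 0.1587 W/m².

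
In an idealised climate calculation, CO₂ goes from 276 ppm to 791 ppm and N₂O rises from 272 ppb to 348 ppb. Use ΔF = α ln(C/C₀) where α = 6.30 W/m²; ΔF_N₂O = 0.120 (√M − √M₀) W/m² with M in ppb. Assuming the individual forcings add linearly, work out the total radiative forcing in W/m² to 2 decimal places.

ΔF = 6.89 W/m²

CO₂: 6.30 × ln(791/276) = 6.30 × ln(2.86594) = 6.30 × 1.05290 = 6.6333 W/m².
N₂O: 0.120 × (√348 − √272) = 0.120 × (18.6548 − 16.4924) = 0.120 × 2.1624 = 0.2595 W/m².
Total ΔF = 6.6333 + 0.2595 = 6.8928 W/m².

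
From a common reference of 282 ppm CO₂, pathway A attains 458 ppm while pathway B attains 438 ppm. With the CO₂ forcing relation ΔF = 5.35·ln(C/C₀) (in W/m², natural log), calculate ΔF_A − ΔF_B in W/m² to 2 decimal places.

ΔF_A − ΔF_B = 0.24 W/m²

ΔF_A = 5.35 ln(458/282) = 5.35 × 0.48496 = 2.5945 W/m².
ΔF_B = 5.35 ln(438/282) = 5.35 × 0.44031 = 2.3557 W/m².
Difference: 2.5945 − 2.3557 = 0.2388 W/m².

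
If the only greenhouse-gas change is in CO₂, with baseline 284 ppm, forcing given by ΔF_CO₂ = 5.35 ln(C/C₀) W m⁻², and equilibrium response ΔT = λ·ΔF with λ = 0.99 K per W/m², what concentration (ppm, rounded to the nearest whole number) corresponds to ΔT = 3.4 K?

Required forcing: ΔF = ΔT/λ = 3.4/0.99 = 3.4343 W/m².
Then ln(C/284) = ΔF/5.35 = 3.4343/5.35 = 0.64193.
So C = 284 × e^0.64193 = 284 × 1.90014 = 539.64 ppm.

C ≈ 540 ppm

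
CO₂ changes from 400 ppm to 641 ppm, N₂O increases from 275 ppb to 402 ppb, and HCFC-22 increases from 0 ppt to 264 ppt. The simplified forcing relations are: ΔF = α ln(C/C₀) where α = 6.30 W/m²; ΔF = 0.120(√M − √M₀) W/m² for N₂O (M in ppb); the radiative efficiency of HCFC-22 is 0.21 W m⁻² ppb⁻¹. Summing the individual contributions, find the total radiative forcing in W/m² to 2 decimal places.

CO₂: 6.30 × ln(641/400) = 6.30 × ln(1.60250) = 6.30 × 0.47156 = 2.9708 W/m².
N₂O: 0.120 × (√402 − √275) = 0.120 × (20.0499 − 16.5831) = 0.120 × 3.4668 = 0.4160 W/m².
HCFC-22: Δ = 264 − 0 = 264 ppt = 0.264 ppb; ΔF = 0.21 × 0.264 = 0.0554 W/m².
Total ΔF = 2.9708 + 0.4160 + 0.0554 = 3.4422 W/m².

ΔF = 3.44 W/m²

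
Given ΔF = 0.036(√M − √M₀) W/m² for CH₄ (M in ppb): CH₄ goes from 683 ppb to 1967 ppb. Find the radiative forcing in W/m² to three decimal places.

CH₄: 0.036 × (√1967 − √683) = 0.036 × (44.3509 − 26.1343) = 0.036 × 18.2166 = 0.6558 W/m².

ΔF = 0.656 W/m²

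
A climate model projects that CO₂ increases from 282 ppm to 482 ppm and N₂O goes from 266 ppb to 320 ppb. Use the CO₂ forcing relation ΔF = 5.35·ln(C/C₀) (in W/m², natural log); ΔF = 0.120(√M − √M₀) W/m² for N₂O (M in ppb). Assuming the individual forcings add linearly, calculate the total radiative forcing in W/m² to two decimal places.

CO₂: 5.35 × ln(482/282) = 5.35 × ln(1.70922) = 5.35 × 0.53604 = 2.8678 W/m².
N₂O: 0.120 × (√320 − √266) = 0.120 × (17.8885 − 16.3095) = 0.120 × 1.5790 = 0.1895 W/m².
Total ΔF = 2.8678 + 0.1895 = 3.0573 W/m².

ΔF = 3.06 W/m²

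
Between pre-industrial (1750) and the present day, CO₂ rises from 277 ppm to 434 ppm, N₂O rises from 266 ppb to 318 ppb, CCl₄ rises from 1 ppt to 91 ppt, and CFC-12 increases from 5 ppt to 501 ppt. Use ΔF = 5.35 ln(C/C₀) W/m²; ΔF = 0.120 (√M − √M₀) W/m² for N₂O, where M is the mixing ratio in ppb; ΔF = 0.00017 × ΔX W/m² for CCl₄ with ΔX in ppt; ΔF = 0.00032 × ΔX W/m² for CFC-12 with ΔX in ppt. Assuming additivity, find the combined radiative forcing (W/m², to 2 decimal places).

ΔF = 2.76 W/m²

CO₂: 5.35 × ln(434/277) = 5.35 × ln(1.56679) = 5.35 × 0.44903 = 2.4023 W/m².
N₂O: 0.120 × (√318 − √266) = 0.120 × (17.8326 − 16.3095) = 0.120 × 1.5231 = 0.1828 W/m².
CCl₄: ΔF = 0.00017 × (91 − 1) = 0.00017 × 90 = 0.0153 W/m².
CFC-12: ΔF = 0.00032 × (501 − 5) = 0.00032 × 496 = 0.1587 W/m².
Total ΔF = 2.4023 + 0.1828 + 0.0153 + 0.1587 = 2.7591 W/m².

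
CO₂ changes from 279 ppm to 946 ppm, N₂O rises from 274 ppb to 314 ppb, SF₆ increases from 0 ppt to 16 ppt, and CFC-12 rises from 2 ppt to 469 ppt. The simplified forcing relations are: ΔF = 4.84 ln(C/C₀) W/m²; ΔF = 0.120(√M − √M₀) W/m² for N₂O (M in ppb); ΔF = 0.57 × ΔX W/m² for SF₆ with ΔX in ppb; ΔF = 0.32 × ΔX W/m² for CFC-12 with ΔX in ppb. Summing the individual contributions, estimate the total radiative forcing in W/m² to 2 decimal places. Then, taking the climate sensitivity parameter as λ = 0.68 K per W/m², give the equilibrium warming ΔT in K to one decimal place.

ΔF = 6.21 W/m²; ΔT = 4.2 K

CO₂: 4.84 × ln(946/279) = 4.84 × ln(3.39068) = 4.84 × 1.22103 = 5.9098 W/m².
N₂O: 0.120 × (√314 − √274) = 0.120 × (17.7200 − 16.5529) = 0.120 × 1.1671 = 0.1401 W/m².
SF₆: Δ = 16 − 0 = 16 ppt = 0.016 ppb; ΔF = 0.57 × 0.016 = 0.0091 W/m².
CFC-12: Δ = 469 − 2 = 467 ppt = 0.467 ppb; ΔF = 0.32 × 0.467 = 0.1494 W/m².
Total ΔF = 5.9098 + 0.1401 + 0.0091 + 0.1494 = 6.2084 W/m².
ΔT = λ ΔF = 0.68 × 6.21 = 4.2228 K.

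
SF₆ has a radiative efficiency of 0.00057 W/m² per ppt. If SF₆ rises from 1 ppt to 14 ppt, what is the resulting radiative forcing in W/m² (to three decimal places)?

SF₆: ΔF = 0.00057 × (14 − 1) = 0.00057 × 13 = 0.0074 W/m².

ΔF = 0.007 W/m²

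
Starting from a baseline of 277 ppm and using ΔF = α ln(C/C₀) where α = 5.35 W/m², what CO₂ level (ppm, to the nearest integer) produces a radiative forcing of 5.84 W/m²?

C ≈ 825 ppm

Set 5.35 ln(C/277) = 5.84, so ln(C/277) = 5.84/5.35 = 1.09159.
Then C/277 = e^1.09159 = 2.97901, giving C = 277 × 2.97901 = 825.19 ppm.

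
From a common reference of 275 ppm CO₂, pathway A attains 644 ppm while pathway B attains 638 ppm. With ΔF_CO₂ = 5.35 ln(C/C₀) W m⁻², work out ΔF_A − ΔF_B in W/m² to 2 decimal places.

ΔF_A = 5.35 ln(644/275) = 5.35 × 0.85093 = 4.5525 W/m².
ΔF_B = 5.35 ln(638/275) = 5.35 × 0.84157 = 4.5024 W/m².
Difference: 4.5525 − 4.5024 = 0.0501 W/m².

ΔF_A − ΔF_B = 0.05 W/m²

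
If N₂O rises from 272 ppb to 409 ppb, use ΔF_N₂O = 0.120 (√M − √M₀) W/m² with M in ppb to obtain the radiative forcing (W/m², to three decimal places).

N₂O: 0.120 × (√409 − √272) = 0.120 × (20.2237 − 16.4924) = 0.120 × 3.7313 = 0.4478 W/m².

ΔF = 0.448 W/m²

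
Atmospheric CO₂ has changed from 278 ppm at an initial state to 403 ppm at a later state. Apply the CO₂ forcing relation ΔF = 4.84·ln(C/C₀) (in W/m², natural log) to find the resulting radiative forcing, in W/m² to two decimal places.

CO₂ absorption bands are partially saturated, so forcing scales with the logarithm of the concentration ratio.
CO₂: 4.84 × ln(403/278) = 4.84 × ln(1.44964) = 4.84 × 0.37132 = 1.7972 W/m².

ΔF = 1.80 W/m²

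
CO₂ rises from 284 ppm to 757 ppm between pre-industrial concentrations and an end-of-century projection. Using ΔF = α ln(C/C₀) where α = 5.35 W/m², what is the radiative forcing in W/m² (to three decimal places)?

ΔF = 5.245 W/m²

CO₂ absorption bands are partially saturated, so forcing scales with the logarithm of the concentration ratio.
CO₂: 5.35 × ln(757/284) = 5.35 × ln(2.66549) = 5.35 × 0.98039 = 5.2451 W/m².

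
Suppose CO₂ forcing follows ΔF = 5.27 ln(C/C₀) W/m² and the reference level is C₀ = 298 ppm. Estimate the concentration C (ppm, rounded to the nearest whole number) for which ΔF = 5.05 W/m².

Set 5.27 ln(C/298) = 5.05, so ln(C/298) = 5.05/5.27 = 0.95825.
Then C/298 = e^0.95825 = 2.60713, giving C = 298 × 2.60713 = 776.92 ppm.

C ≈ 777 ppm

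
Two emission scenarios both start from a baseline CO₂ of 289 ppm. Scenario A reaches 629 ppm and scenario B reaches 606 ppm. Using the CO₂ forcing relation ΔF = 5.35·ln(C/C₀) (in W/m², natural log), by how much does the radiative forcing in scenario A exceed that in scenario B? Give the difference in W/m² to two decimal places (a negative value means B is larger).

ΔF_A = 5.35 ln(629/289) = 5.35 × 0.77770 = 4.1607 W/m².
ΔF_B = 5.35 ln(606/289) = 5.35 × 0.74045 = 3.9614 W/m².
Difference: 4.1607 − 3.9614 = 0.1993 W/m².
(Equivalently, ΔF_A − ΔF_B = 5.35 ln(629/606) = 5.35 × 0.03725 = 0.1993 W/m².)

ΔF_A − ΔF_B = 0.20 W/m²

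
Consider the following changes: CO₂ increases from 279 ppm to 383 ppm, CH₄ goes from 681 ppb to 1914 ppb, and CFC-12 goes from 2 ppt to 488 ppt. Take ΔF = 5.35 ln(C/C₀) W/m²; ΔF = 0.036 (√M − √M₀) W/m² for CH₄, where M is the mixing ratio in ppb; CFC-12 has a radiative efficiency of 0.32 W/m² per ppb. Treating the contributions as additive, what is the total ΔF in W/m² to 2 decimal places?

CO₂: 5.35 × ln(383/279) = 5.35 × ln(1.37276) = 5.35 × 0.31682 = 1.6950 W/m².
CH₄: 0.036 × (√1914 − √681) = 0.036 × (43.7493 − 26.0960) = 0.036 × 17.6533 = 0.6355 W/m².
CFC-12: Δ = 488 − 2 = 486 ppt = 0.486 ppb; ΔF = 0.32 × 0.486 = 0.1555 W/m².
Total ΔF = 1.6950 + 0.6355 + 0.1555 = 2.4860 W/m².

ΔF = 2.49 W/m²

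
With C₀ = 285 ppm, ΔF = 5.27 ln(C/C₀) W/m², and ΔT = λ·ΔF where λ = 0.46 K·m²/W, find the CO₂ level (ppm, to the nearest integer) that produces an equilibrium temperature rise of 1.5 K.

C ≈ 529 ppm

Required forcing: ΔF = ΔT/λ = 1.5/0.46 = 3.2609 W/m².
Then ln(C/285) = ΔF/5.27 = 3.2609/5.27 = 0.61877.
So C = 285 × e^0.61877 = 285 × 1.85664 = 529.14 ppm.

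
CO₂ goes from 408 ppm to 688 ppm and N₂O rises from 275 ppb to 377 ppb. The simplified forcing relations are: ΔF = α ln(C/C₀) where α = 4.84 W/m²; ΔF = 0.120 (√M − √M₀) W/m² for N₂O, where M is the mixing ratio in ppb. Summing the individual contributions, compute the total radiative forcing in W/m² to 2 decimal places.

ΔF = 2.87 W/m²

CO₂: 4.84 × ln(688/408) = 4.84 × ln(1.68627) = 4.84 × 0.52252 = 2.5290 W/m².
N₂O: 0.120 × (√377 − √275) = 0.120 × (19.4165 − 16.5831) = 0.120 × 2.8334 = 0.3400 W/m².
Total ΔF = 2.5290 + 0.3400 = 2.8690 W/m².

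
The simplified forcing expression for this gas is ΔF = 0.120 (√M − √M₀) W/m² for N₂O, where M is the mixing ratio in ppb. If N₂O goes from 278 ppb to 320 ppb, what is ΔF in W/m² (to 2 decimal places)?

N₂O: 0.120 × (√320 − √278) = 0.120 × (17.8885 − 16.6733) = 0.120 × 1.2152 = 0.1458 W/m².

ΔF = 0.15 W/m²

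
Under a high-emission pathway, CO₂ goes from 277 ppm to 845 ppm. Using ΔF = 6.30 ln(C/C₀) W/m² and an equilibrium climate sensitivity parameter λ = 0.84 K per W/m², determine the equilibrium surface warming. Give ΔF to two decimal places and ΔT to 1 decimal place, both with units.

CO₂: 6.30 × ln(845/277) = 6.30 × ln(3.05054) = 6.30 × 1.11532 = 7.0265 W/m².
ΔT = λ ΔF = 0.84 × 7.03 = 5.9052 K.

ΔF = 7.03 W/m²; ΔT = 5.9 K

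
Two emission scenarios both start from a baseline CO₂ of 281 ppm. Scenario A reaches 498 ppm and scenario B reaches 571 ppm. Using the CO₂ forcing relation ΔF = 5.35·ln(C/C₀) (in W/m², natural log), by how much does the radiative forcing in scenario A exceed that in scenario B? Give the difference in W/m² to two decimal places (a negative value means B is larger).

ΔF_A − ΔF_B = -0.73 W/m²

ΔF_A = 5.35 ln(498/281) = 5.35 × 0.57225 = 3.0615 W/m².
ΔF_B = 5.35 ln(571/281) = 5.35 × 0.70903 = 3.7933 W/m².
Difference: 3.0615 − 3.7933 = -0.7318 W/m².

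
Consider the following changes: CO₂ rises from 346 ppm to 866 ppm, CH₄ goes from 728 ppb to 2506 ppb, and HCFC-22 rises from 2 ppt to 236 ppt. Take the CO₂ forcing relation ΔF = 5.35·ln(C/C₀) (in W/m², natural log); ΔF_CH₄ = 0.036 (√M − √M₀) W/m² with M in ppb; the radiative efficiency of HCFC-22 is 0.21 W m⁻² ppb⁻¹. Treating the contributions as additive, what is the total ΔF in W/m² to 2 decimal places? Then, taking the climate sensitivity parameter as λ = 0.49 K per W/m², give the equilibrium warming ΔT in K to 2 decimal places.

CO₂: 5.35 × ln(866/346) = 5.35 × ln(2.50289) = 5.35 × 0.91745 = 4.9084 W/m².
CH₄: 0.036 × (√2506 − √728) = 0.036 × (50.0600 − 26.9815) = 0.036 × 23.0785 = 0.8308 W/m².
HCFC-22: Δ = 236 − 2 = 234 ppt = 0.234 ppb; ΔF = 0.21 × 0.234 = 0.0491 W/m².
Total ΔF = 4.9084 + 0.8308 + 0.0491 = 5.7883 W/m².
ΔT = λ ΔF = 0.49 × 5.79 = 2.8371 K.

ΔF = 5.79 W/m²; ΔT = 2.84 K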